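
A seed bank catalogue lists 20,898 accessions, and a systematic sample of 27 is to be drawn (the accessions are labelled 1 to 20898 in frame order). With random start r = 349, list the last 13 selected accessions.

11185, 11959, 12733, 13507, 14281, 15055, 15829, 16603, 17377, 18151, 18925, 19699, 20473

k = N/n = 20898/27 = 774
15th selection = 349 + 14×774 = 11185
16th: 11185 + 774 = 11959
17th: 11959 + 774 = 12733
18th: 12733 + 774 = 13507
19th: 13507 + 774 = 14281
20th: 14281 + 774 = 15055
21st: 15055 + 774 = 15829
22nd: 15829 + 774 = 16603
23rd: 16603 + 774 = 17377
24th: 17377 + 774 = 18151
25th: 18151 + 774 = 18925
26th: 18925 + 774 = 19699
27th: 19699 + 774 = 20473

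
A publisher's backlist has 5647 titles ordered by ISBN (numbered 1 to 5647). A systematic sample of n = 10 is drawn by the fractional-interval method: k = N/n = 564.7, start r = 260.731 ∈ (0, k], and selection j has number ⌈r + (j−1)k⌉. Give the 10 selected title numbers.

j=1: r + 0k = 260.731 → ⌈·⌉ = 261
j=2: r + 1k = 825.431 → ⌈·⌉ = 826
j=3: r + 2k = 1390.131 → ⌈·⌉ = 1391
j=4: r + 3k = 1954.831 → ⌈·⌉ = 1955
j=5: r + 4k = 2519.531 → ⌈·⌉ = 2520
j=6: r + 5k = 3084.231 → ⌈·⌉ = 3085
j=7: r + 6k = 3648.931 → ⌈·⌉ = 3649
j=8: r + 7k = 4213.631 → ⌈·⌉ = 4214
j=9: r + 8k = 4778.331 → ⌈·⌉ = 4779
j=10: r + 9k = 5343.031 → ⌈·⌉ = 5344

261, 826, 1391, 1955, 2520, 3085, 3649, 4214, 4779, 5344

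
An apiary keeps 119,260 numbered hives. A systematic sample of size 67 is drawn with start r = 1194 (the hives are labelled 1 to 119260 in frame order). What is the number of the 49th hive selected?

86634

k = 119260/67 = 1780
49th selection = r + (49−1)·k = 1194 + 48×1780 = 1194 + 85440 = 86634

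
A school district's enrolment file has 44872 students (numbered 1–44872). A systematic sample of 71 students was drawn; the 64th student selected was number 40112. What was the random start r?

k = 44872/71 = 632
r = 40112 − (64−1)×632 = 40112 − 39816 = 296

296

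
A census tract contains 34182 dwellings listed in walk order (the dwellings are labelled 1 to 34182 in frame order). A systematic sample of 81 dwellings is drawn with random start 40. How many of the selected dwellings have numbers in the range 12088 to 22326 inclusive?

k = 34182/81 = 422
First selection ≥ 12088: 40 + ⌈(12088−40)/422⌉·422 = 40 + 29×422 = 12278
Last selection ≤ 22326: 40 + ⌊(22326−40)/422⌋·422 = 40 + 52×422 = 21984
Count = 52 − 29 + 1 = 24

24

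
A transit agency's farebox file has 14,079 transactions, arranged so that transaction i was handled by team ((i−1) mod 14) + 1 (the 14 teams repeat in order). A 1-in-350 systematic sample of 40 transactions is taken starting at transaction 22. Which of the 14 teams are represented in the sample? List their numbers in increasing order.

Consecutive selections differ by k = 350, so their team numbers differ by 350 mod 14 = 0.
gcd(350, 14) = 14, so the sample visits 14/14 = 1 distinct residues mod 14.
Start 22 is team 8; the teams hit are 8.

8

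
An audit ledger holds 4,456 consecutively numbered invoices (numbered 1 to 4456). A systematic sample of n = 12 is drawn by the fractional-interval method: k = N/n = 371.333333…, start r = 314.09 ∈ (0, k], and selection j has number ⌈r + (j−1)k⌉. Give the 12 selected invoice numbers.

315, 686, 1057, 1429, 1800, 2171, 2543, 2914, 3285, 3657, 4028, 4399

j=1: r + 0k = 314.09 → ⌈·⌉ = 315
j=2: r + 1k = 685.423333… → ⌈·⌉ = 686
j=3: r + 2k = 1056.756666… → ⌈·⌉ = 1057
j=4: r + 3k = 1428.09 → ⌈·⌉ = 1429
j=5: r + 4k = 1799.423333… → ⌈·⌉ = 1800
j=6: r + 5k = 2170.756666… → ⌈·⌉ = 2171
j=7: r + 6k = 2542.09 → ⌈·⌉ = 2543
j=8: r + 7k = 2913.423333… → ⌈·⌉ = 2914
j=9: r + 8k = 3284.756666… → ⌈·⌉ = 3285
j=10: r + 9k = 3656.09 → ⌈·⌉ = 3657
j=11: r + 10k = 4027.423333… → ⌈·⌉ = 4028
j=12: r + 11k = 4398.756666… → ⌈·⌉ = 4399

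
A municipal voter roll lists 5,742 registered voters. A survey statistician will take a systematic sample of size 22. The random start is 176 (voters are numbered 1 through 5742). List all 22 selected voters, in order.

176, 437, 698, 959, 1220, 1481, 1742, 2003, 2264, 2525, 2786, 3047, 3308, 3569, 3830, 4091, 4352, 4613, 4874, 5135, 5396, 5657

k = N/n = 5742/22 = 261
voter 1: 176
voter 2: 176 + 261 = 437
voter 3: 437 + 261 = 698
voter 4: 698 + 261 = 959
voter 5: 959 + 261 = 1220
voter 6: 1220 + 261 = 1481
voter 7: 1481 + 261 = 1742
voter 8: 1742 + 261 = 2003
voter 9: 2003 + 261 = 2264
voter 10: 2264 + 261 = 2525
voter 11: 2525 + 261 = 2786
voter 12: 2786 + 261 = 3047
voter 13: 3047 + 261 = 3308
voter 14: 3308 + 261 = 3569
voter 15: 3569 + 261 = 3830
voter 16: 3830 + 261 = 4091
voter 17: 4091 + 261 = 4352
voter 18: 4352 + 261 = 4613
voter 19: 4613 + 261 = 4874
voter 20: 4874 + 261 = 5135
voter 21: 5135 + 261 = 5396
voter 22: 5396 + 261 = 5657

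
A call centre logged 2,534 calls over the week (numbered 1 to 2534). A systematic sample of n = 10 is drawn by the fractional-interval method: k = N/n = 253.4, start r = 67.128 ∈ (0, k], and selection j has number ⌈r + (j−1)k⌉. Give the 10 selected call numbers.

j=1: r + 0k = 67.128 → ⌈·⌉ = 68
j=2: r + 1k = 320.528 → ⌈·⌉ = 321
j=3: r + 2k = 573.928 → ⌈·⌉ = 574
j=4: r + 3k = 827.328 → ⌈·⌉ = 828
j=5: r + 4k = 1080.728 → ⌈·⌉ = 1081
j=6: r + 5k = 1334.128 → ⌈·⌉ = 1335
j=7: r + 6k = 1587.528 → ⌈·⌉ = 1588
j=8: r + 7k = 1840.928 → ⌈·⌉ = 1841
j=9: r + 8k = 2094.328 → ⌈·⌉ = 2095
j=10: r + 9k = 2347.728 → ⌈·⌉ = 2348

68, 321, 574, 828, 1081, 1335, 1588, 1841, 2095, 2348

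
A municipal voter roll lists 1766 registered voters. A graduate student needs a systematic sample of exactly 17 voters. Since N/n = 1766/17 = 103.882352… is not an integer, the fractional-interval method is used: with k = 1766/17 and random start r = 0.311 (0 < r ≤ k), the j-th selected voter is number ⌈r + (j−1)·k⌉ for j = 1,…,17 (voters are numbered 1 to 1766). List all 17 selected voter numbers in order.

j=1: r + 0k = 0.311 → ⌈·⌉ = 1
j=2: r + 1k = 104.193352… → ⌈·⌉ = 105
j=3: r + 2k = 208.075705… → ⌈·⌉ = 209
j=4: r + 3k = 311.958058… → ⌈·⌉ = 312
j=5: r + 4k = 415.840411… → ⌈·⌉ = 416
j=6: r + 5k = 519.722764… → ⌈·⌉ = 520
j=7: r + 6k = 623.605117… → ⌈·⌉ = 624
j=8: r + 7k = 727.487470… → ⌈·⌉ = 728
j=9: r + 8k = 831.369823… → ⌈·⌉ = 832
j=10: r + 9k = 935.252176… → ⌈·⌉ = 936
j=11: r + 10k = 1039.134529… → ⌈·⌉ = 1040
j=12: r + 11k = 1143.016882… → ⌈·⌉ = 1144
j=13: r + 12k = 1246.899235… → ⌈·⌉ = 1247
j=14: r + 13k = 1350.781588… → ⌈·⌉ = 1351
j=15: r + 14k = 1454.663941… → ⌈·⌉ = 1455
j=16: r + 15k = 1558.546294… → ⌈·⌉ = 1559
j=17: r + 16k = 1662.428647… → ⌈·⌉ = 1663

1, 105, 209, 312, 416, 520, 624, 728, 832, 936, 1040, 1144, 1247, 1351, 1455, 1559, 1663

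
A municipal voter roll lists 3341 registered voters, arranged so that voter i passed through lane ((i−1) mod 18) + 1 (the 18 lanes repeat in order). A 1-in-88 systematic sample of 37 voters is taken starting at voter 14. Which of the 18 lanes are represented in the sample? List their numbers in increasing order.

2, 4, 6, 8, 10, 12, 14, 16, 18

Consecutive selections differ by k = 88, so their lane numbers differ by 88 mod 18 = 16.
gcd(88, 18) = 2, so the sample visits 18/2 = 9 distinct residues mod 18.
Start 14 is lane 14; the lanes hit are 2, 4, 6, 8, 10, 12, 14, 16, 18.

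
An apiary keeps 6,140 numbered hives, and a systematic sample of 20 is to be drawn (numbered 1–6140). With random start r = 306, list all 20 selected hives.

306, 613, 920, 1227, 1534, 1841, 2148, 2455, 2762, 3069, 3376, 3683, 3990, 4297, 4604, 4911, 5218, 5525, 5832, 6139

k = N/n = 6140/20 = 307
hive 1: 306
hive 2: 306 + 307 = 613
hive 3: 613 + 307 = 920
hive 4: 920 + 307 = 1227
hive 5: 1227 + 307 = 1534
hive 6: 1534 + 307 = 1841
hive 7: 1841 + 307 = 2148
hive 8: 2148 + 307 = 2455
hive 9: 2455 + 307 = 2762
hive 10: 2762 + 307 = 3069
hive 11: 3069 + 307 = 3376
hive 12: 3376 + 307 = 3683
hive 13: 3683 + 307 = 3990
hive 14: 3990 + 307 = 4297
hive 15: 4297 + 307 = 4604
hive 16: 4604 + 307 = 4911
hive 17: 4911 + 307 = 5218
hive 18: 5218 + 307 = 5525
hive 19: 5525 + 307 = 5832
hive 20: 5832 + 307 = 6139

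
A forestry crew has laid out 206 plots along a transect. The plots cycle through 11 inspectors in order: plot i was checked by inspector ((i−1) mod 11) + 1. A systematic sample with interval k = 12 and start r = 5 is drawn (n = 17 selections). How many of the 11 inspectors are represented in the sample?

11

Consecutive selections differ by k = 12, so their inspector numbers differ by 12 mod 11 = 1.
gcd(12, 11) = 1, so the sample visits 11/1 = 11 distinct residues mod 11.
Start 5 is inspector 5; the inspectors hit are 1, 2, 3, 4, 5, 6, 7, 8, 9, 10, 11.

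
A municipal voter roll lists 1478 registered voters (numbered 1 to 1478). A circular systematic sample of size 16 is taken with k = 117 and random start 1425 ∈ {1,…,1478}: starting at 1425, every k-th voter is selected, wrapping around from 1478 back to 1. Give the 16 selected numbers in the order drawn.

1425, 64, 181, 298, 415, 532, 649, 766, 883, 1000, 1117, 1234, 1351, 1468, 107, 224

Selection 1: 1425
Selection 2: 1425 + 117 = 1542 → 1542 − 1478 = 64
Selection 3: 64 + 117 = 181
Selection 4: 181 + 117 = 298
Selection 5: 298 + 117 = 415
Selection 6: 415 + 117 = 532
Selection 7: 532 + 117 = 649
Selection 8: 649 + 117 = 766
Selection 9: 766 + 117 = 883
Selection 10: 883 + 117 = 1000
Selection 11: 1000 + 117 = 1117
Selection 12: 1117 + 117 = 1234
Selection 13: 1234 + 117 = 1351
Selection 14: 1351 + 117 = 1468
Selection 15: 1468 + 117 = 1585 → 1585 − 1478 = 107
Selection 16: 107 + 117 = 224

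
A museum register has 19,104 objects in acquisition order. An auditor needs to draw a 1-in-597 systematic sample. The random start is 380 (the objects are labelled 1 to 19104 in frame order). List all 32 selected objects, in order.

object 1: 380
object 2: 380 + 597 = 977
object 3: 977 + 597 = 1574
object 4: 1574 + 597 = 2171
object 5: 2171 + 597 = 2768
object 6: 2768 + 597 = 3365
object 7: 3365 + 597 = 3962
object 8: 3962 + 597 = 4559
object 9: 4559 + 597 = 5156
object 10: 5156 + 597 = 5753
object 11: 5753 + 597 = 6350
object 12: 6350 + 597 = 6947
object 13: 6947 + 597 = 7544
object 14: 7544 + 597 = 8141
object 15: 8141 + 597 = 8738
object 16: 8738 + 597 = 9335
object 17: 9335 + 597 = 9932
object 18: 9932 + 597 = 10529
object 19: 10529 + 597 = 11126
object 20: 11126 + 597 = 11723
object 21: 11723 + 597 = 12320
object 22: 12320 + 597 = 12917
object 23: 12917 + 597 = 13514
object 24: 13514 + 597 = 14111
object 25: 14111 + 597 = 14708
object 26: 14708 + 597 = 15305
object 27: 15305 + 597 = 15902
object 28: 15902 + 597 = 16499
object 29: 16499 + 597 = 17096
object 30: 17096 + 597 = 17693
object 31: 17693 + 597 = 18290
object 32: 18290 + 597 = 18887

380, 977, 1574, 2171, 2768, 3365, 3962, 4559, 5156, 5753, 6350, 6947, 7544, 8141, 8738, 9335, 9932, 10529, 11126, 11723, 12320, 12917, 13514, 14111, 14708, 15305, 15902, 16499, 17096, 17693, 18290, 18887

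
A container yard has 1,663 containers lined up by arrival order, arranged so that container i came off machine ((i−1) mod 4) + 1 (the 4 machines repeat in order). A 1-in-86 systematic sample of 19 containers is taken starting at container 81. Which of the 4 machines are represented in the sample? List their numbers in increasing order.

Consecutive selections differ by k = 86, so their machine numbers differ by 86 mod 4 = 2.
gcd(86, 4) = 2, so the sample visits 4/2 = 2 distinct residues mod 4.
Start 81 is machine 1; the machines hit are 1, 3.

1, 3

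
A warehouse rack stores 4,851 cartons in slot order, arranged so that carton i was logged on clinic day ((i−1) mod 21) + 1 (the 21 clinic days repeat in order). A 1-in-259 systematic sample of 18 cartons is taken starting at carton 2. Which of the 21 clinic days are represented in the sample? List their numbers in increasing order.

Consecutive selections differ by k = 259, so their clinic day numbers differ by 259 mod 21 = 7.
gcd(259, 21) = 7, so the sample visits 21/7 = 3 distinct residues mod 21.
Start 2 is clinic day 2; the clinic days hit are 2, 9, 16.

2, 9, 16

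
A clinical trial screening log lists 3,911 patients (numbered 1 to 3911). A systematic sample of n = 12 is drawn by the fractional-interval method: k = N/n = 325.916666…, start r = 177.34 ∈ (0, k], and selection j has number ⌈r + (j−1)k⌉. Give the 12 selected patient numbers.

178, 504, 830, 1156, 1482, 1807, 2133, 2459, 2785, 3111, 3437, 3763

j=1: r + 0k = 177.34 → ⌈·⌉ = 178
j=2: r + 1k = 503.256666… → ⌈·⌉ = 504
j=3: r + 2k = 829.173333… → ⌈·⌉ = 830
j=4: r + 3k = 1155.09 → ⌈·⌉ = 1156
j=5: r + 4k = 1481.006666… → ⌈·⌉ = 1482
j=6: r + 5k = 1806.923333… → ⌈·⌉ = 1807
j=7: r + 6k = 2132.84 → ⌈·⌉ = 2133
j=8: r + 7k = 2458.756666… → ⌈·⌉ = 2459
j=9: r + 8k = 2784.673333… → ⌈·⌉ = 2785
j=10: r + 9k = 3110.59 → ⌈·⌉ = 3111
j=11: r + 10k = 3436.506666… → ⌈·⌉ = 3437
j=12: r + 11k = 3762.423333… → ⌈·⌉ = 3763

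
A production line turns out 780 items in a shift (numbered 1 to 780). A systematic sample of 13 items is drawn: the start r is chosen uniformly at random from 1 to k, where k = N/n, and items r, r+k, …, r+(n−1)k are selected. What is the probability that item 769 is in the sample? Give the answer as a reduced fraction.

1/60

k = 780/13 = 60.
Item 769 is selected iff r ≡ 769 (mod 60); exactly one such r in {1,…,60}.
Inclusion probability = 1/60.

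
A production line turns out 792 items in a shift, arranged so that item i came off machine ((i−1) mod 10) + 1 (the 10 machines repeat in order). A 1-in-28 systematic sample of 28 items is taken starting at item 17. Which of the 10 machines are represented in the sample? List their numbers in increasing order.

1, 3, 5, 7, 9

Consecutive selections differ by k = 28, so their machine numbers differ by 28 mod 10 = 8.
gcd(28, 10) = 2, so the sample visits 10/2 = 5 distinct residues mod 10.
Start 17 is machine 7; the machines hit are 1, 3, 5, 7, 9.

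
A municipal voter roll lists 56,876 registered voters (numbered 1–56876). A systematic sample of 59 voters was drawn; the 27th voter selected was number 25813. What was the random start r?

k = 56876/59 = 964
r = 25813 − (27−1)×964 = 25813 − 25064 = 749

749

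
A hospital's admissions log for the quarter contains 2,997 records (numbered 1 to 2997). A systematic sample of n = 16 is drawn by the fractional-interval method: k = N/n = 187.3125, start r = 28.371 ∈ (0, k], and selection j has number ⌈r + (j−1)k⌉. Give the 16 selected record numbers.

29, 216, 403, 591, 778, 965, 1153, 1340, 1527, 1715, 1902, 2089, 2277, 2464, 2651, 2839

j=1: r + 0k = 28.371 → ⌈·⌉ = 29
j=2: r + 1k = 215.6835 → ⌈·⌉ = 216
j=3: r + 2k = 402.996 → ⌈·⌉ = 403
j=4: r + 3k = 590.3085 → ⌈·⌉ = 591
j=5: r + 4k = 777.621 → ⌈·⌉ = 778
j=6: r + 5k = 964.9335 → ⌈·⌉ = 965
j=7: r + 6k = 1152.246 → ⌈·⌉ = 1153
j=8: r + 7k = 1339.5585 → ⌈·⌉ = 1340
j=9: r + 8k = 1526.871 → ⌈·⌉ = 1527
j=10: r + 9k = 1714.1835 → ⌈·⌉ = 1715
j=11: r + 10k = 1901.496 → ⌈·⌉ = 1902
j=12: r + 11k = 2088.8085 → ⌈·⌉ = 2089
j=13: r + 12k = 2276.121 → ⌈·⌉ = 2277
j=14: r + 13k = 2463.4335 → ⌈·⌉ = 2464
j=15: r + 14k = 2650.746 → ⌈·⌉ = 2651
j=16: r + 15k = 2838.0585 → ⌈·⌉ = 2839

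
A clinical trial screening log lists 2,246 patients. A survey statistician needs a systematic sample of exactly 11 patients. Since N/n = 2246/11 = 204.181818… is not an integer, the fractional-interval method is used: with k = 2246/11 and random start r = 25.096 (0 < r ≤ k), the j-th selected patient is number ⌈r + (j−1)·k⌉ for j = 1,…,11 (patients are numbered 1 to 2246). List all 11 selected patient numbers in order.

j=1: r + 0k = 25.096 → ⌈·⌉ = 26
j=2: r + 1k = 229.277818… → ⌈·⌉ = 230
j=3: r + 2k = 433.459636… → ⌈·⌉ = 434
j=4: r + 3k = 637.641454… → ⌈·⌉ = 638
j=5: r + 4k = 841.823272… → ⌈·⌉ = 842
j=6: r + 5k = 1046.005090… → ⌈·⌉ = 1047
j=7: r + 6k = 1250.186909… → ⌈·⌉ = 1251
j=8: r + 7k = 1454.368727… → ⌈·⌉ = 1455
j=9: r + 8k = 1658.550545… → ⌈·⌉ = 1659
j=10: r + 9k = 1862.732363… → ⌈·⌉ = 1863
j=11: r + 10k = 2066.914181… → ⌈·⌉ = 2067

26, 230, 434, 638, 842, 1047, 1251, 1455, 1659, 1863, 2067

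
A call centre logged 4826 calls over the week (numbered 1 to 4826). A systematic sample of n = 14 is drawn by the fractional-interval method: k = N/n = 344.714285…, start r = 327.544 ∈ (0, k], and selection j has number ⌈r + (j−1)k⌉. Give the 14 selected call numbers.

328, 673, 1017, 1362, 1707, 2052, 2396, 2741, 3086, 3430, 3775, 4120, 4465, 4809

j=1: r + 0k = 327.544 → ⌈·⌉ = 328
j=2: r + 1k = 672.258285… → ⌈·⌉ = 673
j=3: r + 2k = 1016.972571… → ⌈·⌉ = 1017
j=4: r + 3k = 1361.686857… → ⌈·⌉ = 1362
j=5: r + 4k = 1706.401142… → ⌈·⌉ = 1707
j=6: r + 5k = 2051.115428… → ⌈·⌉ = 2052
j=7: r + 6k = 2395.829714… → ⌈·⌉ = 2396
j=8: r + 7k = 2740.544 → ⌈·⌉ = 2741
j=9: r + 8k = 3085.258285… → ⌈·⌉ = 3086
j=10: r + 9k = 3429.972571… → ⌈·⌉ = 3430
j=11: r + 10k = 3774.686857… → ⌈·⌉ = 3775
j=12: r + 11k = 4119.401142… → ⌈·⌉ = 4120
j=13: r + 12k = 4464.115428… → ⌈·⌉ = 4465
j=14: r + 13k = 4808.829714… → ⌈·⌉ = 4809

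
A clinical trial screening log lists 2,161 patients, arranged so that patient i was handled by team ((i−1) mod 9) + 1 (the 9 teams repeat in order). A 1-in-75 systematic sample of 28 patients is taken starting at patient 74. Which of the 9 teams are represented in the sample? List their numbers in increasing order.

2, 5, 8

Consecutive selections differ by k = 75, so their team numbers differ by 75 mod 9 = 3.
gcd(75, 9) = 3, so the sample visits 9/3 = 3 distinct residues mod 9.
Start 74 is team 2; the teams hit are 2, 5, 8.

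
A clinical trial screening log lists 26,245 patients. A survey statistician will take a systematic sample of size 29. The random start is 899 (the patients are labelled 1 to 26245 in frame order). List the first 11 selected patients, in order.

k = N/n = 26245/29 = 905
patient 1: 899
patient 2: 899 + 905 = 1804
patient 3: 1804 + 905 = 2709
patient 4: 2709 + 905 = 3614
patient 5: 3614 + 905 = 4519
patient 6: 4519 + 905 = 5424
patient 7: 5424 + 905 = 6329
patient 8: 6329 + 905 = 7234
patient 9: 7234 + 905 = 8139
patient 10: 8139 + 905 = 9044
patient 11: 9044 + 905 = 9949

899, 1804, 2709, 3614, 4519, 5424, 6329, 7234, 8139, 9044, 9949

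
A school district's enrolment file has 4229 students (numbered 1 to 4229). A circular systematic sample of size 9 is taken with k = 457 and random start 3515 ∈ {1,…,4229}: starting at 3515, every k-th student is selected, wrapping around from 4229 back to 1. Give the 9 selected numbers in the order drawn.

Selection 1: 3515
Selection 2: 3515 + 457 = 3972
Selection 3: 3972 + 457 = 4429 → 4429 − 4229 = 200
Selection 4: 200 + 457 = 657
Selection 5: 657 + 457 = 1114
Selection 6: 1114 + 457 = 1571
Selection 7: 1571 + 457 = 2028
Selection 8: 2028 + 457 = 2485
Selection 9: 2485 + 457 = 2942

3515, 3972, 200, 657, 1114, 1571, 2028, 2485, 2942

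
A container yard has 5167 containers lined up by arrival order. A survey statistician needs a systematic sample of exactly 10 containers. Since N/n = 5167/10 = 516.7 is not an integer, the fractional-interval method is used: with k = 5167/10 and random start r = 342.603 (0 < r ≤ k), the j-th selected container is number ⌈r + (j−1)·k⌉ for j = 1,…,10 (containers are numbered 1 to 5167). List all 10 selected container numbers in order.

j=1: r + 0k = 342.603 → ⌈·⌉ = 343
j=2: r + 1k = 859.303 → ⌈·⌉ = 860
j=3: r + 2k = 1376.003 → ⌈·⌉ = 1377
j=4: r + 3k = 1892.703 → ⌈·⌉ = 1893
j=5: r + 4k = 2409.403 → ⌈·⌉ = 2410
j=6: r + 5k = 2926.103 → ⌈·⌉ = 2927
j=7: r + 6k = 3442.803 → ⌈·⌉ = 3443
j=8: r + 7k = 3959.503 → ⌈·⌉ = 3960
j=9: r + 8k = 4476.203 → ⌈·⌉ = 4477
j=10: r + 9k = 4992.903 → ⌈·⌉ = 4993

343, 860, 1377, 1893, 2410, 2927, 3443, 3960, 4477, 4993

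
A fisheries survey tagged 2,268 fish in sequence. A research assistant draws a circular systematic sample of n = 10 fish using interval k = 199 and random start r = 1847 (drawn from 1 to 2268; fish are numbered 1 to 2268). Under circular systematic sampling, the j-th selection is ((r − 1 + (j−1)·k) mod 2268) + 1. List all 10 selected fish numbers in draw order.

1847, 2046, 2245, 176, 375, 574, 773, 972, 1171, 1370

Selection 1: 1847
Selection 2: 1847 + 199 = 2046
Selection 3: 2046 + 199 = 2245
Selection 4: 2245 + 199 = 2444 → 2444 − 2268 = 176
Selection 5: 176 + 199 = 375
Selection 6: 375 + 199 = 574
Selection 7: 574 + 199 = 773
Selection 8: 773 + 199 = 972
Selection 9: 972 + 199 = 1171
Selection 10: 1171 + 199 = 1370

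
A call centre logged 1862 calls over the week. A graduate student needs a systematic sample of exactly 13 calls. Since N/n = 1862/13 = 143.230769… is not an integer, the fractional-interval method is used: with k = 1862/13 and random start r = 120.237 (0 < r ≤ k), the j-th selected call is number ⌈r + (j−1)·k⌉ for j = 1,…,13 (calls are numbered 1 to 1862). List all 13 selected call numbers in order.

j=1: r + 0k = 120.237 → ⌈·⌉ = 121
j=2: r + 1k = 263.467769… → ⌈·⌉ = 264
j=3: r + 2k = 406.698538… → ⌈·⌉ = 407
j=4: r + 3k = 549.929307… → ⌈·⌉ = 550
j=5: r + 4k = 693.160076… → ⌈·⌉ = 694
j=6: r + 5k = 836.390846… → ⌈·⌉ = 837
j=7: r + 6k = 979.621615… → ⌈·⌉ = 980
j=8: r + 7k = 1122.852384… → ⌈·⌉ = 1123
j=9: r + 8k = 1266.083153… → ⌈·⌉ = 1267
j=10: r + 9k = 1409.313923… → ⌈·⌉ = 1410
j=11: r + 10k = 1552.544692… → ⌈·⌉ = 1553
j=12: r + 11k = 1695.775461… → ⌈·⌉ = 1696
j=13: r + 12k = 1839.006230… → ⌈·⌉ = 1840

121, 264, 407, 550, 694, 837, 980, 1123, 1267, 1410, 1553, 1696, 1840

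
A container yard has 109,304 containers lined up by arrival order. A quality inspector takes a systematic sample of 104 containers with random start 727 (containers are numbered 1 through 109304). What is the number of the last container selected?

108980

k = 109304/104 = 1051
104th selection = r + (104−1)·k = 727 + 103×1051 = 727 + 108253 = 108980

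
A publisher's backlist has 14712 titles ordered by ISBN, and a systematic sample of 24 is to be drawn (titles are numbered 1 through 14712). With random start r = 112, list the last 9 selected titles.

k = N/n = 14712/24 = 613
16th selection = 112 + 15×613 = 9307
17th: 9307 + 613 = 9920
18th: 9920 + 613 = 10533
19th: 10533 + 613 = 11146
20th: 11146 + 613 = 11759
21st: 11759 + 613 = 12372
22nd: 12372 + 613 = 12985
23rd: 12985 + 613 = 13598
24th: 13598 + 613 = 14211

9307, 9920, 10533, 11146, 11759, 12372, 12985, 13598, 14211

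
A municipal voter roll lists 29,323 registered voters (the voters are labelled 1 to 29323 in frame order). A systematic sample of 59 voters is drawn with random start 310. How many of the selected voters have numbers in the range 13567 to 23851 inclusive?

k = 29323/59 = 497
First selection ≥ 13567: 310 + ⌈(13567−310)/497⌉·497 = 310 + 27×497 = 13729
Last selection ≤ 23851: 310 + ⌊(23851−310)/497⌋·497 = 310 + 47×497 = 23669
Count = 47 − 27 + 1 = 21

21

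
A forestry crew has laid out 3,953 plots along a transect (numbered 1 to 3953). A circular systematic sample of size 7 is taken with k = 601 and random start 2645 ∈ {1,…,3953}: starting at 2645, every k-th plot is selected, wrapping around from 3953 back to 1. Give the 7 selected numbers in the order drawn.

2645, 3246, 3847, 495, 1096, 1697, 2298

Selection 1: 2645
Selection 2: 2645 + 601 = 3246
Selection 3: 3246 + 601 = 3847
Selection 4: 3847 + 601 = 4448 → 4448 − 3953 = 495
Selection 5: 495 + 601 = 1096
Selection 6: 1096 + 601 = 1697
Selection 7: 1697 + 601 = 2298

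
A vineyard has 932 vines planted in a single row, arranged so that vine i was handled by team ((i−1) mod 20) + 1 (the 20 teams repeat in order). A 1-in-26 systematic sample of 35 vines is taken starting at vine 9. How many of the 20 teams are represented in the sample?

Consecutive selections differ by k = 26, so their team numbers differ by 26 mod 20 = 6.
gcd(26, 20) = 2, so the sample visits 20/2 = 10 distinct residues mod 20.
Start 9 is team 9; the teams hit are 1, 3, 5, 7, 9, 11, 13, 15, 17, 19.

10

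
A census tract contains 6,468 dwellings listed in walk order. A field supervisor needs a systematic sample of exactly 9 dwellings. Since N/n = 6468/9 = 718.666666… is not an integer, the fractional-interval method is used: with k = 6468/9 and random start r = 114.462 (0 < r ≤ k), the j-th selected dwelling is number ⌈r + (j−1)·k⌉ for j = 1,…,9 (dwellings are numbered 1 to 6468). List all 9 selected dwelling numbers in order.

j=1: r + 0k = 114.462 → ⌈·⌉ = 115
j=2: r + 1k = 833.128666… → ⌈·⌉ = 834
j=3: r + 2k = 1551.795333… → ⌈·⌉ = 1552
j=4: r + 3k = 2270.462 → ⌈·⌉ = 2271
j=5: r + 4k = 2989.128666… → ⌈·⌉ = 2990
j=6: r + 5k = 3707.795333… → ⌈·⌉ = 3708
j=7: r + 6k = 4426.462 → ⌈·⌉ = 4427
j=8: r + 7k = 5145.128666… → ⌈·⌉ = 5146
j=9: r + 8k = 5863.795333… → ⌈·⌉ = 5864

115, 834, 1552, 2271, 2990, 3708, 4427, 5146, 5864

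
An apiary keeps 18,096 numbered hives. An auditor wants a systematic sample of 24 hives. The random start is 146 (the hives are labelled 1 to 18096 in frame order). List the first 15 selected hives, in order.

k = N/n = 18096/24 = 754
hive 1: 146
hive 2: 146 + 754 = 900
hive 3: 900 + 754 = 1654
hive 4: 1654 + 754 = 2408
hive 5: 2408 + 754 = 3162
hive 6: 3162 + 754 = 3916
hive 7: 3916 + 754 = 4670
hive 8: 4670 + 754 = 5424
hive 9: 5424 + 754 = 6178
hive 10: 6178 + 754 = 6932
hive 11: 6932 + 754 = 7686
hive 12: 7686 + 754 = 8440
hive 13: 8440 + 754 = 9194
hive 14: 9194 + 754 = 9948
hive 15: 9948 + 754 = 10702

146, 900, 1654, 2408, 3162, 3916, 4670, 5424, 6178, 6932, 7686, 8440, 9194, 9948, 10702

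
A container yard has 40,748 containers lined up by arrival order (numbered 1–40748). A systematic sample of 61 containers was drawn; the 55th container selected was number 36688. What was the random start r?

616

k = 40748/61 = 668
r = 36688 − (55−1)×668 = 36688 − 36072 = 616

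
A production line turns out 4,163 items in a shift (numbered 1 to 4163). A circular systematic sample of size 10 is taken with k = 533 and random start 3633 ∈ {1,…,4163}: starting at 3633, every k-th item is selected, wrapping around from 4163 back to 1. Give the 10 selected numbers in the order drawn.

Selection 1: 3633
Selection 2: 3633 + 533 = 4166 → 4166 − 4163 = 3
Selection 3: 3 + 533 = 536
Selection 4: 536 + 533 = 1069
Selection 5: 1069 + 533 = 1602
Selection 6: 1602 + 533 = 2135
Selection 7: 2135 + 533 = 2668
Selection 8: 2668 + 533 = 3201
Selection 9: 3201 + 533 = 3734
Selection 10: 3734 + 533 = 4267 → 4267 − 4163 = 104

3633, 3, 536, 1069, 1602, 2135, 2668, 3201, 3734, 104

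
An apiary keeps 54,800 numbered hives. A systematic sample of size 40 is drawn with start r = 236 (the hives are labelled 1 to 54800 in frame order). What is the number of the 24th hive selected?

31746

k = 54800/40 = 1370
24th selection = r + (24−1)·k = 236 + 23×1370 = 236 + 31510 = 31746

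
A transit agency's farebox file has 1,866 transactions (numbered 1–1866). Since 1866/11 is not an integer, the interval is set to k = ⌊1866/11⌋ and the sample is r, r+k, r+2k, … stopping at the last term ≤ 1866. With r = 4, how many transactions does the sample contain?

12

k = ⌊1866/11⌋ = 169
Achieved size = ⌊(1866 − 4)/169⌋ + 1 = ⌊1862/169⌋ + 1 = 11 + 1 = 12
(last selection: 4 + 11×169 = 1863 ≤ 1866; next would be 2032 > 1866)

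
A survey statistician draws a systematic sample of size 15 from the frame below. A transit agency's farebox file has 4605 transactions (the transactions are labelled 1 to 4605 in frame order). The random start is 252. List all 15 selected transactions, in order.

252, 559, 866, 1173, 1480, 1787, 2094, 2401, 2708, 3015, 3322, 3629, 3936, 4243, 4550

k = N/n = 4605/15 = 307
transaction 1: 252
transaction 2: 252 + 307 = 559
transaction 3: 559 + 307 = 866
transaction 4: 866 + 307 = 1173
transaction 5: 1173 + 307 = 1480
transaction 6: 1480 + 307 = 1787
transaction 7: 1787 + 307 = 2094
transaction 8: 2094 + 307 = 2401
transaction 9: 2401 + 307 = 2708
transaction 10: 2708 + 307 = 3015
transaction 11: 3015 + 307 = 3322
transaction 12: 3322 + 307 = 3629
transaction 13: 3629 + 307 = 3936
transaction 14: 3936 + 307 = 4243
transaction 15: 4243 + 307 = 4550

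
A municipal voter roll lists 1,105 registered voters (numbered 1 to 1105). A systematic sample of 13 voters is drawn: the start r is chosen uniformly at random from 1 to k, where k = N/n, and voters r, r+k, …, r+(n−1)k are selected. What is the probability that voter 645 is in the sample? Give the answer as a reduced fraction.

k = 1105/13 = 85.
Voter 645 is selected iff r ≡ 645 (mod 85); exactly one such r in {1,…,85}.
Inclusion probability = 1/85.

1/85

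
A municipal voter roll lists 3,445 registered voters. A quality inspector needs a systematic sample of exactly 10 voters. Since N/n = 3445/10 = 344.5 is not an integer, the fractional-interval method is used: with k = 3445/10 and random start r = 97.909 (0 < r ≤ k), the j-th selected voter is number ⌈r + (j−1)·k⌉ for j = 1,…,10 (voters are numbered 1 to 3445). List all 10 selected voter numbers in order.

j=1: r + 0k = 97.909 → ⌈·⌉ = 98
j=2: r + 1k = 442.409 → ⌈·⌉ = 443
j=3: r + 2k = 786.909 → ⌈·⌉ = 787
j=4: r + 3k = 1131.409 → ⌈·⌉ = 1132
j=5: r + 4k = 1475.909 → ⌈·⌉ = 1476
j=6: r + 5k = 1820.409 → ⌈·⌉ = 1821
j=7: r + 6k = 2164.909 → ⌈·⌉ = 2165
j=8: r + 7k = 2509.409 → ⌈·⌉ = 2510
j=9: r + 8k = 2853.909 → ⌈·⌉ = 2854
j=10: r + 9k = 3198.409 → ⌈·⌉ = 3199

98, 443, 787, 1132, 1476, 1821, 2165, 2510, 2854, 3199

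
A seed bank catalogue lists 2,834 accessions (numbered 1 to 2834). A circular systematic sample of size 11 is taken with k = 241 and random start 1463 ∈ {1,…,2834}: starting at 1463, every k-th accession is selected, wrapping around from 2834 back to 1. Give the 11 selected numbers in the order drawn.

Selection 1: 1463
Selection 2: 1463 + 241 = 1704
Selection 3: 1704 + 241 = 1945
Selection 4: 1945 + 241 = 2186
Selection 5: 2186 + 241 = 2427
Selection 6: 2427 + 241 = 2668
Selection 7: 2668 + 241 = 2909 → 2909 − 2834 = 75
Selection 8: 75 + 241 = 316
Selection 9: 316 + 241 = 557
Selection 10: 557 + 241 = 798
Selection 11: 798 + 241 = 1039

1463, 1704, 1945, 2186, 2427, 2668, 75, 316, 557, 798, 1039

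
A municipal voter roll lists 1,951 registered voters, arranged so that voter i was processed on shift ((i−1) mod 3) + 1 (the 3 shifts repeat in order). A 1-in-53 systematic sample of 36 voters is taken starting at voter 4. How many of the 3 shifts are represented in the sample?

3

Consecutive selections differ by k = 53, so their shift numbers differ by 53 mod 3 = 2.
gcd(53, 3) = 1, so the sample visits 3/1 = 3 distinct residues mod 3.
Start 4 is shift 1; the shifts hit are 1, 2, 3.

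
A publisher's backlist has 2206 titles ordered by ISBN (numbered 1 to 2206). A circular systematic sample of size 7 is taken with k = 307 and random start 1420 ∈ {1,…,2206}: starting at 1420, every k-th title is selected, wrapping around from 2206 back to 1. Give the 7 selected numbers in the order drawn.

Selection 1: 1420
Selection 2: 1420 + 307 = 1727
Selection 3: 1727 + 307 = 2034
Selection 4: 2034 + 307 = 2341 → 2341 − 2206 = 135
Selection 5: 135 + 307 = 442
Selection 6: 442 + 307 = 749
Selection 7: 749 + 307 = 1056

1420, 1727, 2034, 135, 442, 749, 1056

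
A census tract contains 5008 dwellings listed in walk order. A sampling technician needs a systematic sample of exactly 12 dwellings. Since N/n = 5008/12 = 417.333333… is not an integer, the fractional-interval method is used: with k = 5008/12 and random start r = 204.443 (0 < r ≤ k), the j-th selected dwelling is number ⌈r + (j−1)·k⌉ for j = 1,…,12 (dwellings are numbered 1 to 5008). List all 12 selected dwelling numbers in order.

205, 622, 1040, 1457, 1874, 2292, 2709, 3126, 3544, 3961, 4378, 4796

j=1: r + 0k = 204.443 → ⌈·⌉ = 205
j=2: r + 1k = 621.776333… → ⌈·⌉ = 622
j=3: r + 2k = 1039.109666… → ⌈·⌉ = 1040
j=4: r + 3k = 1456.443 → ⌈·⌉ = 1457
j=5: r + 4k = 1873.776333… → ⌈·⌉ = 1874
j=6: r + 5k = 2291.109666… → ⌈·⌉ = 2292
j=7: r + 6k = 2708.443 → ⌈·⌉ = 2709
j=8: r + 7k = 3125.776333… → ⌈·⌉ = 3126
j=9: r + 8k = 3543.109666… → ⌈·⌉ = 3544
j=10: r + 9k = 3960.443 → ⌈·⌉ = 3961
j=11: r + 10k = 4377.776333… → ⌈·⌉ = 4378
j=12: r + 11k = 4795.109666… → ⌈·⌉ = 4796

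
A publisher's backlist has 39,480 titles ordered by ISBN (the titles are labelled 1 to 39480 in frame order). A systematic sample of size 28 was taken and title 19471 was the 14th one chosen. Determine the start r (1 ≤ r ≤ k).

1141

k = 39480/28 = 1410
r = 19471 − (14−1)×1410 = 19471 − 18330 = 1141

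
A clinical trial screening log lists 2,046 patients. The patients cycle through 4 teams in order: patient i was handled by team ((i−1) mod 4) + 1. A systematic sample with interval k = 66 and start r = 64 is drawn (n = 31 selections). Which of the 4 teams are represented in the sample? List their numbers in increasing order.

Consecutive selections differ by k = 66, so their team numbers differ by 66 mod 4 = 2.
gcd(66, 4) = 2, so the sample visits 4/2 = 2 distinct residues mod 4.
Start 64 is team 4; the teams hit are 2, 4.

2, 4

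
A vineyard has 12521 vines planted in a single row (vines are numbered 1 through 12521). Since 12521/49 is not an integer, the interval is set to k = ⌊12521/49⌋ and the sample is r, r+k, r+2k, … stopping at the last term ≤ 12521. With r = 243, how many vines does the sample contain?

49

k = ⌊12521/49⌋ = 255
Achieved size = ⌊(12521 − 243)/255⌋ + 1 = ⌊12278/255⌋ + 1 = 48 + 1 = 49
(last selection: 243 + 48×255 = 12483 ≤ 12521; next would be 12738 > 12521)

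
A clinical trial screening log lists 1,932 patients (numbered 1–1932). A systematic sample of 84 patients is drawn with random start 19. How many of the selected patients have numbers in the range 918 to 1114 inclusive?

k = 1932/84 = 23
First selection ≥ 918: 19 + ⌈(918−19)/23⌉·23 = 19 + 40×23 = 939
Last selection ≤ 1114: 19 + ⌊(1114−19)/23⌋·23 = 19 + 47×23 = 1100
Count = 47 − 40 + 1 = 8

8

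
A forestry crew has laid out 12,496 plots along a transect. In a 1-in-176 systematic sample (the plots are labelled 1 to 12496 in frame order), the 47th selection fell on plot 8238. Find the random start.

k = 176
r = 8238 − (47−1)×176 = 8238 − 8096 = 142

142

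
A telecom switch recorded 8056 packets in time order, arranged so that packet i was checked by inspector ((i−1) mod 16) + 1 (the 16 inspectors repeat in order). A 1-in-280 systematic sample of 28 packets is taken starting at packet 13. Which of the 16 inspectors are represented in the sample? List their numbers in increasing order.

5, 13

Consecutive selections differ by k = 280, so their inspector numbers differ by 280 mod 16 = 8.
gcd(280, 16) = 8, so the sample visits 16/8 = 2 distinct residues mod 16.
Start 13 is inspector 13; the inspectors hit are 5, 13.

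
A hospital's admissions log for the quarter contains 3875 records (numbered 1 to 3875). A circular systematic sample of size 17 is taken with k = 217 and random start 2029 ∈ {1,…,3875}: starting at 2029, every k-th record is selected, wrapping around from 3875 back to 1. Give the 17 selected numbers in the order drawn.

Selection 1: 2029
Selection 2: 2029 + 217 = 2246
Selection 3: 2246 + 217 = 2463
Selection 4: 2463 + 217 = 2680
Selection 5: 2680 + 217 = 2897
Selection 6: 2897 + 217 = 3114
Selection 7: 3114 + 217 = 3331
Selection 8: 3331 + 217 = 3548
Selection 9: 3548 + 217 = 3765
Selection 10: 3765 + 217 = 3982 → 3982 − 3875 = 107
Selection 11: 107 + 217 = 324
Selection 12: 324 + 217 = 541
Selection 13: 541 + 217 = 758
Selection 14: 758 + 217 = 975
Selection 15: 975 + 217 = 1192
Selection 16: 1192 + 217 = 1409
Selection 17: 1409 + 217 = 1626

2029, 2246, 2463, 2680, 2897, 3114, 3331, 3548, 3765, 107, 324, 541, 758, 975, 1192, 1409, 1626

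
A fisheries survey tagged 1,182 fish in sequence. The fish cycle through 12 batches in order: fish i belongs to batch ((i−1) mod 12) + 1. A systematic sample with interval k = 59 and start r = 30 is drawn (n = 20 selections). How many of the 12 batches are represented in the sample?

Consecutive selections differ by k = 59, so their batch numbers differ by 59 mod 12 = 11.
gcd(59, 12) = 1, so the sample visits 12/1 = 12 distinct residues mod 12.
Start 30 is batch 6; the batches hit are 1, 2, 3, 4, 5, 6, 7, 8, 9, 10, 11, 12.

12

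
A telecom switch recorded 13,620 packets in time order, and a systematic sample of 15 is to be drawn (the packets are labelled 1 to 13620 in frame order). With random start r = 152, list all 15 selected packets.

k = N/n = 13620/15 = 908
packet 1: 152
packet 2: 152 + 908 = 1060
packet 3: 1060 + 908 = 1968
packet 4: 1968 + 908 = 2876
packet 5: 2876 + 908 = 3784
packet 6: 3784 + 908 = 4692
packet 7: 4692 + 908 = 5600
packet 8: 5600 + 908 = 6508
packet 9: 6508 + 908 = 7416
packet 10: 7416 + 908 = 8324
packet 11: 8324 + 908 = 9232
packet 12: 9232 + 908 = 10140
packet 13: 10140 + 908 = 11048
packet 14: 11048 + 908 = 11956
packet 15: 11956 + 908 = 12864

152, 1060, 1968, 2876, 3784, 4692, 5600, 6508, 7416, 8324, 9232, 10140, 11048, 11956, 12864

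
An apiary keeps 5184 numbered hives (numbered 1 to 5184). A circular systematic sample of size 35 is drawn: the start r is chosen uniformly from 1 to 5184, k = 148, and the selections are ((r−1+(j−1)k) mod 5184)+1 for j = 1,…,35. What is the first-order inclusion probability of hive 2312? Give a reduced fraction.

35/5184

For each position j, as r ranges over 1…5184 the j-th selection hits every hive exactly once, so hive 2312 is selected for exactly 35 of the 5184 starts.
Inclusion probability = 35/5184.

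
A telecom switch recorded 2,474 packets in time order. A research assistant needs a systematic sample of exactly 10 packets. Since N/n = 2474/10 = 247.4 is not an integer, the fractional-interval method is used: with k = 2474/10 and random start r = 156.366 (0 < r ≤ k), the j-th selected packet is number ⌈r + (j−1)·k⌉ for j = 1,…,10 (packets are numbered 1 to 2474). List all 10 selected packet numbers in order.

157, 404, 652, 899, 1146, 1394, 1641, 1889, 2136, 2383

j=1: r + 0k = 156.366 → ⌈·⌉ = 157
j=2: r + 1k = 403.766 → ⌈·⌉ = 404
j=3: r + 2k = 651.166 → ⌈·⌉ = 652
j=4: r + 3k = 898.566 → ⌈·⌉ = 899
j=5: r + 4k = 1145.966 → ⌈·⌉ = 1146
j=6: r + 5k = 1393.366 → ⌈·⌉ = 1394
j=7: r + 6k = 1640.766 → ⌈·⌉ = 1641
j=8: r + 7k = 1888.166 → ⌈·⌉ = 1889
j=9: r + 8k = 2135.566 → ⌈·⌉ = 2136
j=10: r + 9k = 2382.966 → ⌈·⌉ = 2383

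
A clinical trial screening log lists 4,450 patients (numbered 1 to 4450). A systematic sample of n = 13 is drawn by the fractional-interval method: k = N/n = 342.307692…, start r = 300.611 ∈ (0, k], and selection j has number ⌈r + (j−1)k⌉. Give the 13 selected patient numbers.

j=1: r + 0k = 300.611 → ⌈·⌉ = 301
j=2: r + 1k = 642.918692… → ⌈·⌉ = 643
j=3: r + 2k = 985.226384… → ⌈·⌉ = 986
j=4: r + 3k = 1327.534076… → ⌈·⌉ = 1328
j=5: r + 4k = 1669.841769… → ⌈·⌉ = 1670
j=6: r + 5k = 2012.149461… → ⌈·⌉ = 2013
j=7: r + 6k = 2354.457153… → ⌈·⌉ = 2355
j=8: r + 7k = 2696.764846… → ⌈·⌉ = 2697
j=9: r + 8k = 3039.072538… → ⌈·⌉ = 3040
j=10: r + 9k = 3381.380230… → ⌈·⌉ = 3382
j=11: r + 10k = 3723.687923… → ⌈·⌉ = 3724
j=12: r + 11k = 4065.995615… → ⌈·⌉ = 4066
j=13: r + 12k = 4408.303307… → ⌈·⌉ = 4409

301, 643, 986, 1328, 1670, 2013, 2355, 2697, 3040, 3382, 3724, 4066, 4409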